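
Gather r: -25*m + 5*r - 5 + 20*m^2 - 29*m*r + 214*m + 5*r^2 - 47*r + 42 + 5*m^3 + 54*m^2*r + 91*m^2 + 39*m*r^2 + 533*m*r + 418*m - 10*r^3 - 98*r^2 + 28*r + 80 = 5*m^3 + 111*m^2 + 607*m - 10*r^3 + r^2*(39*m - 93) + r*(54*m^2 + 504*m - 14) + 117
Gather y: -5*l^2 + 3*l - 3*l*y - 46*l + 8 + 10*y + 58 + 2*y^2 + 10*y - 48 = -5*l^2 - 43*l + 2*y^2 + y*(20 - 3*l) + 18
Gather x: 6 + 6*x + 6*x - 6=12*x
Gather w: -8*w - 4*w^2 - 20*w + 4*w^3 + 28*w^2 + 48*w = 4*w^3 + 24*w^2 + 20*w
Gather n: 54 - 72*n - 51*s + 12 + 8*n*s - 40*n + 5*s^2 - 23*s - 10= n*(8*s - 112) + 5*s^2 - 74*s + 56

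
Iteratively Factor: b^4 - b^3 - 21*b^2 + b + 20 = (b - 5)*(b^3 + 4*b^2 - b - 4) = (b - 5)*(b + 1)*(b^2 + 3*b - 4) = (b - 5)*(b + 1)*(b + 4)*(b - 1)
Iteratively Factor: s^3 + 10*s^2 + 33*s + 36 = (s + 3)*(s^2 + 7*s + 12) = (s + 3)*(s + 4)*(s + 3)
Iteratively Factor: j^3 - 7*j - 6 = (j + 2)*(j^2 - 2*j - 3) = (j + 1)*(j + 2)*(j - 3)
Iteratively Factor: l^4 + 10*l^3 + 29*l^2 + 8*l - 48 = (l - 1)*(l^3 + 11*l^2 + 40*l + 48) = (l - 1)*(l + 3)*(l^2 + 8*l + 16) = (l - 1)*(l + 3)*(l + 4)*(l + 4)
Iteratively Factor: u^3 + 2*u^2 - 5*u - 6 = (u + 3)*(u^2 - u - 2) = (u - 2)*(u + 3)*(u + 1)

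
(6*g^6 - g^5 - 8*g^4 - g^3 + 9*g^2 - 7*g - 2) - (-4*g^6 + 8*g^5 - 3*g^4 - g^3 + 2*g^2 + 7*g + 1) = 10*g^6 - 9*g^5 - 5*g^4 + 7*g^2 - 14*g - 3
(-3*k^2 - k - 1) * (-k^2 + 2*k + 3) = 3*k^4 - 5*k^3 - 10*k^2 - 5*k - 3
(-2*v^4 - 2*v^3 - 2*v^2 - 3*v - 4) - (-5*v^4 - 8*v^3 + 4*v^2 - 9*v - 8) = 3*v^4 + 6*v^3 - 6*v^2 + 6*v + 4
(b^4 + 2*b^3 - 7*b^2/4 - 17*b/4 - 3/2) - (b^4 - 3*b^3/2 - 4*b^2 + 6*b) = 7*b^3/2 + 9*b^2/4 - 41*b/4 - 3/2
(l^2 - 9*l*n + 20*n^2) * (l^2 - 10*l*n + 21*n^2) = l^4 - 19*l^3*n + 131*l^2*n^2 - 389*l*n^3 + 420*n^4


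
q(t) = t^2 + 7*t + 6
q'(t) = 2*t + 7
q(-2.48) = -5.21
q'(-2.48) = 2.04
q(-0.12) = 5.17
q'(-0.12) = 6.76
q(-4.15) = -5.83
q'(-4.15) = -1.30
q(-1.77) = -3.26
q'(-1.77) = 3.46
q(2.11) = 25.22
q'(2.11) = 11.22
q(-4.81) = -4.53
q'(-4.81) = -2.62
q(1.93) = 23.23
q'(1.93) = 10.86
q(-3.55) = -6.25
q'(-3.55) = -0.10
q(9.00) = 150.00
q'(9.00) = 25.00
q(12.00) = 234.00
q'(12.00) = 31.00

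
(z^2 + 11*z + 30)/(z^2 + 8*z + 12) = (z + 5)/(z + 2)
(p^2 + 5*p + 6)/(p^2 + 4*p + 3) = (p + 2)/(p + 1)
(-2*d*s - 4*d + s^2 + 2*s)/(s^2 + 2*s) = (-2*d + s)/s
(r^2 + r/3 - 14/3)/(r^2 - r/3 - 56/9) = 3*(r - 2)/(3*r - 8)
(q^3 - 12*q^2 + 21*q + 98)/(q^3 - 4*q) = (q^2 - 14*q + 49)/(q*(q - 2))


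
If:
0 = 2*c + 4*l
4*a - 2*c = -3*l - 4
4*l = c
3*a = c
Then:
No Solution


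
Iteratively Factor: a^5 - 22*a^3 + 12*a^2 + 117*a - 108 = (a - 1)*(a^4 + a^3 - 21*a^2 - 9*a + 108) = (a - 1)*(a + 3)*(a^3 - 2*a^2 - 15*a + 36) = (a - 1)*(a + 3)*(a + 4)*(a^2 - 6*a + 9) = (a - 3)*(a - 1)*(a + 3)*(a + 4)*(a - 3)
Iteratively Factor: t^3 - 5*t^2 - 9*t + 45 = (t + 3)*(t^2 - 8*t + 15) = (t - 3)*(t + 3)*(t - 5)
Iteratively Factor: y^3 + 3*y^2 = (y)*(y^2 + 3*y) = y^2*(y + 3)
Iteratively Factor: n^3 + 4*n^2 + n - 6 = (n - 1)*(n^2 + 5*n + 6) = (n - 1)*(n + 2)*(n + 3)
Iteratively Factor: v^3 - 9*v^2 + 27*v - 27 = (v - 3)*(v^2 - 6*v + 9) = (v - 3)^2*(v - 3)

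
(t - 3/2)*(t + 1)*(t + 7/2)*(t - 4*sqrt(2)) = t^4 - 4*sqrt(2)*t^3 + 3*t^3 - 12*sqrt(2)*t^2 - 13*t^2/4 - 21*t/4 + 13*sqrt(2)*t + 21*sqrt(2)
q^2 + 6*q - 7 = (q - 1)*(q + 7)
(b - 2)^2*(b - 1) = b^3 - 5*b^2 + 8*b - 4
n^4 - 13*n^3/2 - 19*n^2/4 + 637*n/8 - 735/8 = (n - 5)*(n - 7/2)*(n - 3/2)*(n + 7/2)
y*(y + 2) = y^2 + 2*y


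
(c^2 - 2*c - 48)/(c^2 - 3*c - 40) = (c + 6)/(c + 5)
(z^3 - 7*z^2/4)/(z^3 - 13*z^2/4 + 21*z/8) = 2*z/(2*z - 3)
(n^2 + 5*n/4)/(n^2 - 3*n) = (n + 5/4)/(n - 3)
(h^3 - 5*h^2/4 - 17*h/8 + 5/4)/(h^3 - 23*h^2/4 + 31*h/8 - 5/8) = (4*h^2 - 3*h - 10)/(4*h^2 - 21*h + 5)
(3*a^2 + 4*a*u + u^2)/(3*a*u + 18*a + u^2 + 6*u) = (a + u)/(u + 6)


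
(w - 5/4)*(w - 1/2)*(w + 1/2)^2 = w^4 - 3*w^3/4 - 7*w^2/8 + 3*w/16 + 5/32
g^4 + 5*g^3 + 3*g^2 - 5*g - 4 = (g - 1)*(g + 1)^2*(g + 4)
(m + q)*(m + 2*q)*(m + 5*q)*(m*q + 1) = m^4*q + 8*m^3*q^2 + m^3 + 17*m^2*q^3 + 8*m^2*q + 10*m*q^4 + 17*m*q^2 + 10*q^3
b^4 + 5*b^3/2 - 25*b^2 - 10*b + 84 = (b - 7/2)*(b - 2)*(b + 2)*(b + 6)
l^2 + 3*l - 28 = (l - 4)*(l + 7)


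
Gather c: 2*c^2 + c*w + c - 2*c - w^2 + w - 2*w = 2*c^2 + c*(w - 1) - w^2 - w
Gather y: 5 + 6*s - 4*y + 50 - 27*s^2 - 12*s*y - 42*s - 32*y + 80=-27*s^2 - 36*s + y*(-12*s - 36) + 135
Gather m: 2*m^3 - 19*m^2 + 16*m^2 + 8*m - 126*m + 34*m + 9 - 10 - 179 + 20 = 2*m^3 - 3*m^2 - 84*m - 160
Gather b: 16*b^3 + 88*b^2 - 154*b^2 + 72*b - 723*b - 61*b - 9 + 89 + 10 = 16*b^3 - 66*b^2 - 712*b + 90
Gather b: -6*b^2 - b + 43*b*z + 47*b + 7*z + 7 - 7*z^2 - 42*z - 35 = -6*b^2 + b*(43*z + 46) - 7*z^2 - 35*z - 28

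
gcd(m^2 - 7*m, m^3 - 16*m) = m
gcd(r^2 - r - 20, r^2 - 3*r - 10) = r - 5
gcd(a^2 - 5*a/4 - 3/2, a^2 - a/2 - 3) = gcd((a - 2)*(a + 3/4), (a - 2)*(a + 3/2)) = a - 2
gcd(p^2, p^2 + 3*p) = p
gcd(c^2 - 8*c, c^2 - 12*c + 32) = c - 8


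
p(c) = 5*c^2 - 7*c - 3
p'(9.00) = 83.00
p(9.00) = 339.00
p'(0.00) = -7.00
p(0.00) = -3.00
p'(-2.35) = -30.50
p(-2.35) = 41.06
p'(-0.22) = -9.20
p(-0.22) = -1.22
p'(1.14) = 4.40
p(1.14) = -4.48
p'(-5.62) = -63.20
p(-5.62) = 194.26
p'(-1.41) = -21.10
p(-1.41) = 16.81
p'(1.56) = 8.60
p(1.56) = -1.75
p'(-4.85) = -55.50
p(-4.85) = 148.56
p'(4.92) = 42.20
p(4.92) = 83.59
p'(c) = 10*c - 7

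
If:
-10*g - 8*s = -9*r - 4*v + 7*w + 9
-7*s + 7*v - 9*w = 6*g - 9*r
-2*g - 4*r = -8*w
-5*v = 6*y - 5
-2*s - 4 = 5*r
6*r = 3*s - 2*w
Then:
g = -5156/6075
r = -2336/6075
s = -1262/1215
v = -2177/1215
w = -91/225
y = 1696/729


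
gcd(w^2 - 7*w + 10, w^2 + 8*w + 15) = 1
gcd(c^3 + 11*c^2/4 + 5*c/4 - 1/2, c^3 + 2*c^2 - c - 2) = c^2 + 3*c + 2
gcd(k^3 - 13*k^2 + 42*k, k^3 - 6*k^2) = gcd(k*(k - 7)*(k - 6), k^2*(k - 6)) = k^2 - 6*k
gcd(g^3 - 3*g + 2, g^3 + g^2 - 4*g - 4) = g + 2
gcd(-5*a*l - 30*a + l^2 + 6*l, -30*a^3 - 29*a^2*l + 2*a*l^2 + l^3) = 5*a - l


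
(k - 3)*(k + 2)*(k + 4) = k^3 + 3*k^2 - 10*k - 24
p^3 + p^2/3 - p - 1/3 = (p - 1)*(p + 1/3)*(p + 1)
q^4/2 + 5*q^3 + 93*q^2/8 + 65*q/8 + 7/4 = (q/2 + 1)*(q + 1/2)^2*(q + 7)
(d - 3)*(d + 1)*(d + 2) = d^3 - 7*d - 6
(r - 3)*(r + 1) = r^2 - 2*r - 3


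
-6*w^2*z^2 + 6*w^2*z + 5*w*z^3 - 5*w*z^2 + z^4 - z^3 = z*(-w + z)*(6*w + z)*(z - 1)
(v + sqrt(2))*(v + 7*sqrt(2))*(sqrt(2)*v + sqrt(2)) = sqrt(2)*v^3 + sqrt(2)*v^2 + 16*v^2 + 16*v + 14*sqrt(2)*v + 14*sqrt(2)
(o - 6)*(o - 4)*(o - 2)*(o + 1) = o^4 - 11*o^3 + 32*o^2 - 4*o - 48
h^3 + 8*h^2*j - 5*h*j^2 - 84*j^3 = (h - 3*j)*(h + 4*j)*(h + 7*j)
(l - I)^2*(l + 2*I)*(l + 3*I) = l^4 + 3*I*l^3 + 3*l^2 + 7*I*l + 6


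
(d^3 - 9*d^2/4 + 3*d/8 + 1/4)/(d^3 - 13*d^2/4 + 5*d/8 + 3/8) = (d - 2)/(d - 3)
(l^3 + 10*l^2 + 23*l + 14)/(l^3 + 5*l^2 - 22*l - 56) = (l + 1)/(l - 4)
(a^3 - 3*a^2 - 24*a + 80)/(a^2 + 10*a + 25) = (a^2 - 8*a + 16)/(a + 5)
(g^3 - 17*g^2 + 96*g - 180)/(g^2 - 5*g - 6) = (g^2 - 11*g + 30)/(g + 1)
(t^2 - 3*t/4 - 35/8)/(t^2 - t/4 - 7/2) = (t - 5/2)/(t - 2)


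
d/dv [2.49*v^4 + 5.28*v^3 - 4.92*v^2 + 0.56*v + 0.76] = 9.96*v^3 + 15.84*v^2 - 9.84*v + 0.56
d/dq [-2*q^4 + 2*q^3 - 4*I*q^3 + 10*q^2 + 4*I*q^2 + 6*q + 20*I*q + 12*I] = -8*q^3 + q^2*(6 - 12*I) + q*(20 + 8*I) + 6 + 20*I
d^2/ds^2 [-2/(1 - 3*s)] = 36/(3*s - 1)^3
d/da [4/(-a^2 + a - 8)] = 4*(2*a - 1)/(a^2 - a + 8)^2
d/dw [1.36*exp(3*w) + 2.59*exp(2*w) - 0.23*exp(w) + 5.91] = (4.08*exp(2*w) + 5.18*exp(w) - 0.23)*exp(w)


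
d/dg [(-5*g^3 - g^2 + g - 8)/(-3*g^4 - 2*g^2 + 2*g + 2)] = ((15*g^2 + 2*g - 1)*(3*g^4 + 2*g^2 - 2*g - 2) - 2*(6*g^3 + 2*g - 1)*(5*g^3 + g^2 - g + 8))/(3*g^4 + 2*g^2 - 2*g - 2)^2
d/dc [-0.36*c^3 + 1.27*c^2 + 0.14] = c*(2.54 - 1.08*c)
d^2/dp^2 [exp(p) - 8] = exp(p)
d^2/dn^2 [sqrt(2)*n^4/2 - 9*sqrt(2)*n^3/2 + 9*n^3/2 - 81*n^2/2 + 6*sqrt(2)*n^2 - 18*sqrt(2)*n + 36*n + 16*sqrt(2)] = 6*sqrt(2)*n^2 - 27*sqrt(2)*n + 27*n - 81 + 12*sqrt(2)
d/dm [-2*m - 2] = -2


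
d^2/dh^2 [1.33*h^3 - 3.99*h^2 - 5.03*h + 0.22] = 7.98*h - 7.98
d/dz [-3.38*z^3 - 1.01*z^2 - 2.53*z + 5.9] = -10.14*z^2 - 2.02*z - 2.53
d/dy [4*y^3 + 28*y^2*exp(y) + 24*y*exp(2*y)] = 28*y^2*exp(y) + 12*y^2 + 48*y*exp(2*y) + 56*y*exp(y) + 24*exp(2*y)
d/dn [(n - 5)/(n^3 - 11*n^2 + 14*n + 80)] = 2*(3 - n)/(n^4 - 12*n^3 + 4*n^2 + 192*n + 256)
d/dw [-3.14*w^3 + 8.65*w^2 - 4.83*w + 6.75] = -9.42*w^2 + 17.3*w - 4.83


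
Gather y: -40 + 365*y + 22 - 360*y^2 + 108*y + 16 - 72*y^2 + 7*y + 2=-432*y^2 + 480*y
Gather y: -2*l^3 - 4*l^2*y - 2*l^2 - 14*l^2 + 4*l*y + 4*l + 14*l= -2*l^3 - 16*l^2 + 18*l + y*(-4*l^2 + 4*l)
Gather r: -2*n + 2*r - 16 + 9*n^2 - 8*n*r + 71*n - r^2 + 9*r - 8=9*n^2 + 69*n - r^2 + r*(11 - 8*n) - 24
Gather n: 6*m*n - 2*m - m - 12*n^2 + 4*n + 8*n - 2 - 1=-3*m - 12*n^2 + n*(6*m + 12) - 3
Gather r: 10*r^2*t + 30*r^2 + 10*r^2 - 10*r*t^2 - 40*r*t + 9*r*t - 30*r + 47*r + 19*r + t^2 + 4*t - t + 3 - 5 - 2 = r^2*(10*t + 40) + r*(-10*t^2 - 31*t + 36) + t^2 + 3*t - 4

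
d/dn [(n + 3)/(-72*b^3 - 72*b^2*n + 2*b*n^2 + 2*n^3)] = (-36*b^3 - 36*b^2*n + b*n^2 + n^3 - (n + 3)*(-36*b^2 + 2*b*n + 3*n^2))/(2*(36*b^3 + 36*b^2*n - b*n^2 - n^3)^2)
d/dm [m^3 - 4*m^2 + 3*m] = 3*m^2 - 8*m + 3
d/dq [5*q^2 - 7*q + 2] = 10*q - 7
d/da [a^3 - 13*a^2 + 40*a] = 3*a^2 - 26*a + 40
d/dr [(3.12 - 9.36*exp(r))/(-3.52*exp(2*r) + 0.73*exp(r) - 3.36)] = (-32.9472*exp(2*r) + 21.9648*exp(r) + 29.172)*exp(r)/(12.3904*exp(4*r) - 5.1392*exp(3*r) + 24.1873*exp(2*r) - 4.9056*exp(r) + 11.2896)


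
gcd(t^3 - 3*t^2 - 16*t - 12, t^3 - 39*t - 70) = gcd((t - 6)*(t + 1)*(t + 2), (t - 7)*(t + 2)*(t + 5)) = t + 2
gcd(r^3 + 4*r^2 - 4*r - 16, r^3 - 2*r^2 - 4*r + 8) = r^2 - 4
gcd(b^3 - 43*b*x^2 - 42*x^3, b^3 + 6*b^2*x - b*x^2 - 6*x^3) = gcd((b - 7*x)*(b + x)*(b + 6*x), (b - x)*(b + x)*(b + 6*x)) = b^2 + 7*b*x + 6*x^2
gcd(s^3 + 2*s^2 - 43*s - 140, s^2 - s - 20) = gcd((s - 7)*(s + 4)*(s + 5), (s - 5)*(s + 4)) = s + 4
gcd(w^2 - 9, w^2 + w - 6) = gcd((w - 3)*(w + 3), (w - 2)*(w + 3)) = w + 3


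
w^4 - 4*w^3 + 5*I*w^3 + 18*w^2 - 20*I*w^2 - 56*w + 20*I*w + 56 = (w - 2)^2*(w - 2*I)*(w + 7*I)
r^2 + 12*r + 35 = (r + 5)*(r + 7)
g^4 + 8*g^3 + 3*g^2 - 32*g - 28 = (g - 2)*(g + 1)*(g + 2)*(g + 7)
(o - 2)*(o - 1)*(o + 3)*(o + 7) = o^4 + 7*o^3 - 7*o^2 - 43*o + 42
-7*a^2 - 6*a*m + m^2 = (-7*a + m)*(a + m)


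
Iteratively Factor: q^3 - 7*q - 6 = (q + 1)*(q^2 - q - 6) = (q + 1)*(q + 2)*(q - 3)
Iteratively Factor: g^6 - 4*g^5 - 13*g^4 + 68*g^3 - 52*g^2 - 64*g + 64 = (g + 4)*(g^5 - 8*g^4 + 19*g^3 - 8*g^2 - 20*g + 16) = (g - 4)*(g + 4)*(g^4 - 4*g^3 + 3*g^2 + 4*g - 4) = (g - 4)*(g - 1)*(g + 4)*(g^3 - 3*g^2 + 4) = (g - 4)*(g - 2)*(g - 1)*(g + 4)*(g^2 - g - 2) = (g - 4)*(g - 2)^2*(g - 1)*(g + 4)*(g + 1)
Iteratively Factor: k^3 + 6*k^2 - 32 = (k + 4)*(k^2 + 2*k - 8) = (k + 4)^2*(k - 2)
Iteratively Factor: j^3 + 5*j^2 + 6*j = (j)*(j^2 + 5*j + 6) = j*(j + 2)*(j + 3)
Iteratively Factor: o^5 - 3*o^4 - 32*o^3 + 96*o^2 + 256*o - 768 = (o + 4)*(o^4 - 7*o^3 - 4*o^2 + 112*o - 192) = (o - 4)*(o + 4)*(o^3 - 3*o^2 - 16*o + 48) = (o - 4)^2*(o + 4)*(o^2 + o - 12) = (o - 4)^2*(o + 4)^2*(o - 3)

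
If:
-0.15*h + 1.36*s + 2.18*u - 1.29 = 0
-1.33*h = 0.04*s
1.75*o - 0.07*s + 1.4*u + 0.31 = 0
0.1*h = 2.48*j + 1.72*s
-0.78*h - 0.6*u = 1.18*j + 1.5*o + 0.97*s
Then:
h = -0.03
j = -0.77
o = -0.05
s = 1.10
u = -0.10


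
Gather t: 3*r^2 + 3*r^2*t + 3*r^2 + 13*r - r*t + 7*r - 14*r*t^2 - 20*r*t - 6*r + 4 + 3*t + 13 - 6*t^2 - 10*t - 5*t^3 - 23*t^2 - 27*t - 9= 6*r^2 + 14*r - 5*t^3 + t^2*(-14*r - 29) + t*(3*r^2 - 21*r - 34) + 8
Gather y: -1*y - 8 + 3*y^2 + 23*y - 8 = 3*y^2 + 22*y - 16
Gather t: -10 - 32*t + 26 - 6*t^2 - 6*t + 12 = -6*t^2 - 38*t + 28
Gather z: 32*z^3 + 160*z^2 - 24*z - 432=32*z^3 + 160*z^2 - 24*z - 432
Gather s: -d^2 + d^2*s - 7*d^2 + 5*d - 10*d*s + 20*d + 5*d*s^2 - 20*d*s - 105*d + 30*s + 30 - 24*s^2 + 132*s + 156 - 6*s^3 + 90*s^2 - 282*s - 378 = -8*d^2 - 80*d - 6*s^3 + s^2*(5*d + 66) + s*(d^2 - 30*d - 120) - 192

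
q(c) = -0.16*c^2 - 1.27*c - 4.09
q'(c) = -0.32*c - 1.27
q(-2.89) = -1.76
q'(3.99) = -2.55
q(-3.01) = -1.72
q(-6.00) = -2.23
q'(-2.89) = -0.35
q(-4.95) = -1.72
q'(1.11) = -1.63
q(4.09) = -11.96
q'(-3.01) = -0.31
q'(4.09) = -2.58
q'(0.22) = -1.34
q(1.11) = -5.70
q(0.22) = -4.38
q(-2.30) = -2.02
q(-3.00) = -1.72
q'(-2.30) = -0.53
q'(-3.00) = -0.31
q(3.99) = -11.70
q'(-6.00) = 0.65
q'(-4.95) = 0.31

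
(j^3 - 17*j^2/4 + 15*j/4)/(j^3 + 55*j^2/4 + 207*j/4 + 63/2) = j*(4*j^2 - 17*j + 15)/(4*j^3 + 55*j^2 + 207*j + 126)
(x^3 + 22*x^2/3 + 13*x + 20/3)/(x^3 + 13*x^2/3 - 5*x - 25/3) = (3*x + 4)/(3*x - 5)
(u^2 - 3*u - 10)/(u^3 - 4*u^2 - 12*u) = (u - 5)/(u*(u - 6))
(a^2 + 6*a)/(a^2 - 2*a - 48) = a/(a - 8)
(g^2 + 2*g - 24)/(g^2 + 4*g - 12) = (g - 4)/(g - 2)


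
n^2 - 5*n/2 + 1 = (n - 2)*(n - 1/2)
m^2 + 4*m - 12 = (m - 2)*(m + 6)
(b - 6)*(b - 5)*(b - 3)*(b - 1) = b^4 - 15*b^3 + 77*b^2 - 153*b + 90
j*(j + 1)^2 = j^3 + 2*j^2 + j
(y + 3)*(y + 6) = y^2 + 9*y + 18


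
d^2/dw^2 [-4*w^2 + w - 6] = -8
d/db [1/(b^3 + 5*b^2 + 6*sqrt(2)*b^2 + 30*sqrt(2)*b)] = (-3*b^2 - 12*sqrt(2)*b - 10*b - 30*sqrt(2))/(b^2*(b^2 + 5*b + 6*sqrt(2)*b + 30*sqrt(2))^2)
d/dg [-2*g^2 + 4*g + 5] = 4 - 4*g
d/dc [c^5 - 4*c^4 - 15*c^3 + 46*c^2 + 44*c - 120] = 5*c^4 - 16*c^3 - 45*c^2 + 92*c + 44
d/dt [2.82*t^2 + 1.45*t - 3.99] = 5.64*t + 1.45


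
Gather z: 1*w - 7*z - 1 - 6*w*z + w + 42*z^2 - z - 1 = 2*w + 42*z^2 + z*(-6*w - 8) - 2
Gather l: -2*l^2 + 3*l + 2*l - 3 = -2*l^2 + 5*l - 3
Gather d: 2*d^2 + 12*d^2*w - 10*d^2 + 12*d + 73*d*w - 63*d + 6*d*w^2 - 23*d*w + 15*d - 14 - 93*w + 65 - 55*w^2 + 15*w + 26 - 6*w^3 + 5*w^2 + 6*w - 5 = d^2*(12*w - 8) + d*(6*w^2 + 50*w - 36) - 6*w^3 - 50*w^2 - 72*w + 72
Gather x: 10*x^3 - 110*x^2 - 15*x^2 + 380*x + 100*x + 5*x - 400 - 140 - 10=10*x^3 - 125*x^2 + 485*x - 550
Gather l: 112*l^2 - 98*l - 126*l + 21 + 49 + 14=112*l^2 - 224*l + 84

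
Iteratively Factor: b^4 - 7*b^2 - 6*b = (b)*(b^3 - 7*b - 6) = b*(b + 2)*(b^2 - 2*b - 3) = b*(b - 3)*(b + 2)*(b + 1)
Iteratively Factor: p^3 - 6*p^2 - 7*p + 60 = (p - 4)*(p^2 - 2*p - 15) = (p - 4)*(p + 3)*(p - 5)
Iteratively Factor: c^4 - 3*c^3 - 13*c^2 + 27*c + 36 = (c - 3)*(c^3 - 13*c - 12) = (c - 4)*(c - 3)*(c^2 + 4*c + 3) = (c - 4)*(c - 3)*(c + 3)*(c + 1)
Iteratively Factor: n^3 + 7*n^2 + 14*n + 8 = (n + 2)*(n^2 + 5*n + 4) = (n + 2)*(n + 4)*(n + 1)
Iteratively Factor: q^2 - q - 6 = (q - 3)*(q + 2)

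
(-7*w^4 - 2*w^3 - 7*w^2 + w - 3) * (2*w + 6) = -14*w^5 - 46*w^4 - 26*w^3 - 40*w^2 - 18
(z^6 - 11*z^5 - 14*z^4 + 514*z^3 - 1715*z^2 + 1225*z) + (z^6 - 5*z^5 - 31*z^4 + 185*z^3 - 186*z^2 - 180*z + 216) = 2*z^6 - 16*z^5 - 45*z^4 + 699*z^3 - 1901*z^2 + 1045*z + 216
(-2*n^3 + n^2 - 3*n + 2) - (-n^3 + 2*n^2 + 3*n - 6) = -n^3 - n^2 - 6*n + 8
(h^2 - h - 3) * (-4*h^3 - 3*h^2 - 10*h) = -4*h^5 + h^4 + 5*h^3 + 19*h^2 + 30*h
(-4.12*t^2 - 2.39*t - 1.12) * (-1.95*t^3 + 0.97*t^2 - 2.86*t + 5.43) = 8.034*t^5 + 0.6641*t^4 + 11.6489*t^3 - 16.6226*t^2 - 9.7745*t - 6.0816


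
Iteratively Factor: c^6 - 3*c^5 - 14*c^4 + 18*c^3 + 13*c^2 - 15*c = (c + 3)*(c^5 - 6*c^4 + 4*c^3 + 6*c^2 - 5*c) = (c - 1)*(c + 3)*(c^4 - 5*c^3 - c^2 + 5*c) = (c - 1)^2*(c + 3)*(c^3 - 4*c^2 - 5*c) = (c - 5)*(c - 1)^2*(c + 3)*(c^2 + c) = c*(c - 5)*(c - 1)^2*(c + 3)*(c + 1)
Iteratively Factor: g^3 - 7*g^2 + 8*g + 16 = (g - 4)*(g^2 - 3*g - 4) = (g - 4)^2*(g + 1)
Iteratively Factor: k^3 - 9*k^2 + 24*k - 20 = (k - 2)*(k^2 - 7*k + 10) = (k - 2)^2*(k - 5)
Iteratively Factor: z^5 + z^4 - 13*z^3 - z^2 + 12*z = (z + 4)*(z^4 - 3*z^3 - z^2 + 3*z) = (z - 1)*(z + 4)*(z^3 - 2*z^2 - 3*z) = (z - 3)*(z - 1)*(z + 4)*(z^2 + z) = (z - 3)*(z - 1)*(z + 1)*(z + 4)*(z)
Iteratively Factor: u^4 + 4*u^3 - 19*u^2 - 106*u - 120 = (u - 5)*(u^3 + 9*u^2 + 26*u + 24) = (u - 5)*(u + 2)*(u^2 + 7*u + 12) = (u - 5)*(u + 2)*(u + 4)*(u + 3)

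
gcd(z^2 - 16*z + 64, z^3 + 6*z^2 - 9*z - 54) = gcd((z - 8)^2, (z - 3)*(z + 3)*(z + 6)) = 1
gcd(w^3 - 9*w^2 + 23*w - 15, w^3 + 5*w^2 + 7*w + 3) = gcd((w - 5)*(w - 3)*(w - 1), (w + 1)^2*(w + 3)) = 1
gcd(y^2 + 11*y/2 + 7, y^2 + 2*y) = y + 2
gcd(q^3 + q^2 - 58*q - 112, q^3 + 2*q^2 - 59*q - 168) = q^2 - q - 56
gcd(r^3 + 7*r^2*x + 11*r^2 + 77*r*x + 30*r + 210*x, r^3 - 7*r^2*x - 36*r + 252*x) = r + 6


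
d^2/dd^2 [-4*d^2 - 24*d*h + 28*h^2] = -8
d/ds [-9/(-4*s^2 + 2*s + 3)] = 18*(1 - 4*s)/(-4*s^2 + 2*s + 3)^2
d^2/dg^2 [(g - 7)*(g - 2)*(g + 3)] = 6*g - 12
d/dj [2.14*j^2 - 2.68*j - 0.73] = 4.28*j - 2.68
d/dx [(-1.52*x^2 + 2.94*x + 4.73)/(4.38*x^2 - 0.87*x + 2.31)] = (-11.5548*x^2 - 48.4572*x + 10.9065)/(19.1844*x^4 - 7.6212*x^3 + 20.9925*x^2 - 4.0194*x + 5.3361)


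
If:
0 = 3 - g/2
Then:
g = 6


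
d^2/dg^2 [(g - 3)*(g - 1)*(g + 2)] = 6*g - 4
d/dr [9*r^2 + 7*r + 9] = 18*r + 7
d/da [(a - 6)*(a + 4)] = 2*a - 2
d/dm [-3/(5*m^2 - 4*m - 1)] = 6*(5*m - 2)/(-5*m^2 + 4*m + 1)^2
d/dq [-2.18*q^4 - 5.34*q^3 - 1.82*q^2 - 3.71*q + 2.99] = -8.72*q^3 - 16.02*q^2 - 3.64*q - 3.71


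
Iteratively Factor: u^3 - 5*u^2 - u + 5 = (u - 5)*(u^2 - 1) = (u - 5)*(u + 1)*(u - 1)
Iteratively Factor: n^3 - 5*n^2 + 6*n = (n - 3)*(n^2 - 2*n) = n*(n - 3)*(n - 2)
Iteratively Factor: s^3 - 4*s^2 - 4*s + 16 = (s - 2)*(s^2 - 2*s - 8) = (s - 4)*(s - 2)*(s + 2)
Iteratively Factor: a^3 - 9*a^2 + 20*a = (a - 5)*(a^2 - 4*a) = (a - 5)*(a - 4)*(a)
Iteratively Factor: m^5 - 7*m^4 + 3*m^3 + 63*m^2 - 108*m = (m - 4)*(m^4 - 3*m^3 - 9*m^2 + 27*m) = (m - 4)*(m - 3)*(m^3 - 9*m) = m*(m - 4)*(m - 3)*(m^2 - 9) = m*(m - 4)*(m - 3)*(m + 3)*(m - 3)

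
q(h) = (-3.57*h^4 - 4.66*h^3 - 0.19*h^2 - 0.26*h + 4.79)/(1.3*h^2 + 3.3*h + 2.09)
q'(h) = (-2.6*h - 3.3)*(-3.57*h^4 - 4.66*h^3 - 0.19*h^2 - 0.26*h + 4.79)/(1.3*h^2 + 3.3*h + 2.09)^2 + (-14.28*h^3 - 13.98*h^2 - 0.38*h - 0.26)/(1.3*h^2 + 3.3*h + 2.09)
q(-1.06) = 111.91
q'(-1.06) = -1128.21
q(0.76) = 0.23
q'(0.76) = -3.01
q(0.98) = -0.51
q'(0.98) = -3.73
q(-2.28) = -27.83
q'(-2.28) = 18.16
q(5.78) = -75.66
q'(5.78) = -28.49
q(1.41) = -2.48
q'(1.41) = -5.50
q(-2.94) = -39.83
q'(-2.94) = 19.27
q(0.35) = 1.30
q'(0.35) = -2.40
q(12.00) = -358.71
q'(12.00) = -62.55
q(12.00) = -358.71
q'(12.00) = -62.55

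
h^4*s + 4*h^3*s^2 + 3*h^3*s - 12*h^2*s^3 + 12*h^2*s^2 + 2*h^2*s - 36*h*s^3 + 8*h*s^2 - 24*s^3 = (h + 2)*(h - 2*s)*(h + 6*s)*(h*s + s)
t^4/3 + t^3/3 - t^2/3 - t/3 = t*(t/3 + 1/3)*(t - 1)*(t + 1)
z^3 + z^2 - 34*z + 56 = (z - 4)*(z - 2)*(z + 7)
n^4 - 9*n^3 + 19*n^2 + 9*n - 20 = (n - 5)*(n - 4)*(n - 1)*(n + 1)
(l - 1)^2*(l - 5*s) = l^3 - 5*l^2*s - 2*l^2 + 10*l*s + l - 5*s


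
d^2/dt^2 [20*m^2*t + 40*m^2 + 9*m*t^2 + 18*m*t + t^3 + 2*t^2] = 18*m + 6*t + 4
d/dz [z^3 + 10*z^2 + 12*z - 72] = 3*z^2 + 20*z + 12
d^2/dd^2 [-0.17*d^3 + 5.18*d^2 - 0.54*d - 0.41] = 10.36 - 1.02*d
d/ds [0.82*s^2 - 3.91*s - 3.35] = 1.64*s - 3.91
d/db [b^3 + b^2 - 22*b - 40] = 3*b^2 + 2*b - 22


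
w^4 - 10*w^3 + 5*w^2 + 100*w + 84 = (w - 7)*(w - 6)*(w + 1)*(w + 2)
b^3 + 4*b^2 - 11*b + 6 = (b - 1)^2*(b + 6)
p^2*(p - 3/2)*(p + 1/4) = p^4 - 5*p^3/4 - 3*p^2/8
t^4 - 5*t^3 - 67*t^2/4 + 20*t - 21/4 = (t - 7)*(t - 1/2)^2*(t + 3)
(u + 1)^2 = u^2 + 2*u + 1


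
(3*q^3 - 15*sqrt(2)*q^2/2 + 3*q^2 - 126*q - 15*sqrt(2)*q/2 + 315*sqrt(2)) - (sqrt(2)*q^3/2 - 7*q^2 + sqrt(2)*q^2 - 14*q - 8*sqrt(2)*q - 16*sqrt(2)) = -sqrt(2)*q^3/2 + 3*q^3 - 17*sqrt(2)*q^2/2 + 10*q^2 - 112*q + sqrt(2)*q/2 + 331*sqrt(2)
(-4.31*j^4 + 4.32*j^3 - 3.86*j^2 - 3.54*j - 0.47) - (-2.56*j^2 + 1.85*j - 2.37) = -4.31*j^4 + 4.32*j^3 - 1.3*j^2 - 5.39*j + 1.9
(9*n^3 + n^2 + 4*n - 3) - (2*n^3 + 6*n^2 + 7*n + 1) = 7*n^3 - 5*n^2 - 3*n - 4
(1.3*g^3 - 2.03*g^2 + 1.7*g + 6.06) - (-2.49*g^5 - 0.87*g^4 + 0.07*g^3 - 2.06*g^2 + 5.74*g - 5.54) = 2.49*g^5 + 0.87*g^4 + 1.23*g^3 + 0.0300000000000002*g^2 - 4.04*g + 11.6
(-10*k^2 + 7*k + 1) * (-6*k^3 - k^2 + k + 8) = 60*k^5 - 32*k^4 - 23*k^3 - 74*k^2 + 57*k + 8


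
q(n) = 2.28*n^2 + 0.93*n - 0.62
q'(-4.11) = -17.81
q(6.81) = 111.45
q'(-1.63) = -6.50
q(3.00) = 22.69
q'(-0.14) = 0.29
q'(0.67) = 3.99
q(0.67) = 1.03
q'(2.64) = 12.97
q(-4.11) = 34.07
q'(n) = 4.56*n + 0.93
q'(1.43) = 7.45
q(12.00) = 338.86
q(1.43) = 5.37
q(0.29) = -0.16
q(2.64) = 17.73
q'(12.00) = 55.65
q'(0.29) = 2.25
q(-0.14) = -0.71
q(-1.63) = 3.92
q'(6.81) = 31.98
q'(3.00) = 14.61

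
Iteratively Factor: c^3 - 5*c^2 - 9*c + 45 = (c + 3)*(c^2 - 8*c + 15) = (c - 3)*(c + 3)*(c - 5)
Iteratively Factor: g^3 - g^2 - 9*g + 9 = (g - 1)*(g^2 - 9) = (g - 3)*(g - 1)*(g + 3)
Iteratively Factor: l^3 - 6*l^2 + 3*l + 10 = (l - 5)*(l^2 - l - 2) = (l - 5)*(l + 1)*(l - 2)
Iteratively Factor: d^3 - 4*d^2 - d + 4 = (d - 4)*(d^2 - 1) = (d - 4)*(d + 1)*(d - 1)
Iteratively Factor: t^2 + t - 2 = (t + 2)*(t - 1)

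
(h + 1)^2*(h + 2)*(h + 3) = h^4 + 7*h^3 + 17*h^2 + 17*h + 6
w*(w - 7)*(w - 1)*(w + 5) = w^4 - 3*w^3 - 33*w^2 + 35*w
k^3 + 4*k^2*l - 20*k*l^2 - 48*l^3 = (k - 4*l)*(k + 2*l)*(k + 6*l)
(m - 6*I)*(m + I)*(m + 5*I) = m^3 + 31*m + 30*I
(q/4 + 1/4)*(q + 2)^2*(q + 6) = q^4/4 + 11*q^3/4 + 19*q^2/2 + 13*q + 6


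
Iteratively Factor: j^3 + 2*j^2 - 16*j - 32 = (j + 2)*(j^2 - 16) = (j - 4)*(j + 2)*(j + 4)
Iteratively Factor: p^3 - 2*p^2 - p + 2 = (p - 2)*(p^2 - 1) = (p - 2)*(p + 1)*(p - 1)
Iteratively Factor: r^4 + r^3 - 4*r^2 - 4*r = (r - 2)*(r^3 + 3*r^2 + 2*r) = (r - 2)*(r + 1)*(r^2 + 2*r) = (r - 2)*(r + 1)*(r + 2)*(r)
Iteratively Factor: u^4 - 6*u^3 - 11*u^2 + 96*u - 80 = (u - 4)*(u^3 - 2*u^2 - 19*u + 20) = (u - 4)*(u + 4)*(u^2 - 6*u + 5) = (u - 5)*(u - 4)*(u + 4)*(u - 1)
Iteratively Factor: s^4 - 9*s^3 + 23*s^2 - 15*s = (s - 3)*(s^3 - 6*s^2 + 5*s) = (s - 5)*(s - 3)*(s^2 - s) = s*(s - 5)*(s - 3)*(s - 1)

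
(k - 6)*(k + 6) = k^2 - 36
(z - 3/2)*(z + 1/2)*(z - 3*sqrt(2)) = z^3 - 3*sqrt(2)*z^2 - z^2 - 3*z/4 + 3*sqrt(2)*z + 9*sqrt(2)/4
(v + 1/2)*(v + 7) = v^2 + 15*v/2 + 7/2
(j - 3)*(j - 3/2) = j^2 - 9*j/2 + 9/2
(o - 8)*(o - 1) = o^2 - 9*o + 8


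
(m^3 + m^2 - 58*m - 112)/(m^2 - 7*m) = (m^3 + m^2 - 58*m - 112)/(m*(m - 7))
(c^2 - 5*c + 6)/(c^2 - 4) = (c - 3)/(c + 2)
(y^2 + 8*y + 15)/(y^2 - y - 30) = (y + 3)/(y - 6)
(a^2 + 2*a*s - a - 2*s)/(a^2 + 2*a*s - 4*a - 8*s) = (a - 1)/(a - 4)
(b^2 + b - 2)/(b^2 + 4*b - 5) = (b + 2)/(b + 5)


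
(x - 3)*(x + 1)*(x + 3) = x^3 + x^2 - 9*x - 9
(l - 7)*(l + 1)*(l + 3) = l^3 - 3*l^2 - 25*l - 21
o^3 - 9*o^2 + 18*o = o*(o - 6)*(o - 3)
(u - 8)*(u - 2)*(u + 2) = u^3 - 8*u^2 - 4*u + 32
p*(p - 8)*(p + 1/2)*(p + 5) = p^4 - 5*p^3/2 - 83*p^2/2 - 20*p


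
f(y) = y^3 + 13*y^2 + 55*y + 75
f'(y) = 3*y^2 + 26*y + 55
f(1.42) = 182.18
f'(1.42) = 97.97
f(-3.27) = -0.81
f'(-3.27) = 2.06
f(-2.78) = 1.08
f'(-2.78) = 5.91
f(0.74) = 123.22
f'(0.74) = 75.88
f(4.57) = 693.30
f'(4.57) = 236.47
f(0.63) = 115.06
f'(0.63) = 72.57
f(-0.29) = 60.12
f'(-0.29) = 47.71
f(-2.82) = 0.86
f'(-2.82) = 5.54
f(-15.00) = -1200.00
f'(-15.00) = 340.00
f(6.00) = 1089.00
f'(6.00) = 319.00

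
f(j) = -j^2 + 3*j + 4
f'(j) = 3 - 2*j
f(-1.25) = -1.31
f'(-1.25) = 5.50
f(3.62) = 1.76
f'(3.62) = -4.24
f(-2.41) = -9.04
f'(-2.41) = 7.82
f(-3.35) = -17.27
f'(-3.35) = 9.70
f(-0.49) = 2.29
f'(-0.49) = 3.98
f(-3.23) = -16.12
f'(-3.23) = 9.46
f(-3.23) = -16.12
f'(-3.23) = 9.46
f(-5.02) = -36.26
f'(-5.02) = 13.04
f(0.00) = 4.00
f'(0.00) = 3.00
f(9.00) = -50.00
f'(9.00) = -15.00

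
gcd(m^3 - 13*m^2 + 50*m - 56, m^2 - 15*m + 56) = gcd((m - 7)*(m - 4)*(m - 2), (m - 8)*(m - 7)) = m - 7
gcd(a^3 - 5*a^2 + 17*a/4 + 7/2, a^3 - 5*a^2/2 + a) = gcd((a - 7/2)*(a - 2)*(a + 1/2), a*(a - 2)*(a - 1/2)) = a - 2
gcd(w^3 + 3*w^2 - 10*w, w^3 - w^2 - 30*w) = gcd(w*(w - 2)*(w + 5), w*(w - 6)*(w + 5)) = w^2 + 5*w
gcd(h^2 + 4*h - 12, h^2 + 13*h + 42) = h + 6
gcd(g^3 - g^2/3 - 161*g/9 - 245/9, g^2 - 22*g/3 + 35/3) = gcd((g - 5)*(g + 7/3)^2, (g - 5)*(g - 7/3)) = g - 5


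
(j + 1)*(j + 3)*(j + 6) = j^3 + 10*j^2 + 27*j + 18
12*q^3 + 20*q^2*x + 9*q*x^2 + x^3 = (q + x)*(2*q + x)*(6*q + x)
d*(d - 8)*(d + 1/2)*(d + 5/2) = d^4 - 5*d^3 - 91*d^2/4 - 10*d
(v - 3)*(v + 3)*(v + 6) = v^3 + 6*v^2 - 9*v - 54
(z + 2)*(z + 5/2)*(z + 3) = z^3 + 15*z^2/2 + 37*z/2 + 15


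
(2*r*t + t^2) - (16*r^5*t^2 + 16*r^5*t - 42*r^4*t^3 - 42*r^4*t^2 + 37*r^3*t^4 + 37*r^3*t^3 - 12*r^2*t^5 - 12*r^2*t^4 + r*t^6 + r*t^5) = -16*r^5*t^2 - 16*r^5*t + 42*r^4*t^3 + 42*r^4*t^2 - 37*r^3*t^4 - 37*r^3*t^3 + 12*r^2*t^5 + 12*r^2*t^4 - r*t^6 - r*t^5 + 2*r*t + t^2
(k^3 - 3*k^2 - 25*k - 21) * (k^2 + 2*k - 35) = k^5 - k^4 - 66*k^3 + 34*k^2 + 833*k + 735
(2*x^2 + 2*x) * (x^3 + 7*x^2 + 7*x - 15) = 2*x^5 + 16*x^4 + 28*x^3 - 16*x^2 - 30*x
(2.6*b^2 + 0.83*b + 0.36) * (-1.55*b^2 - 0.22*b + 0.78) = -4.03*b^4 - 1.8585*b^3 + 1.2874*b^2 + 0.5682*b + 0.2808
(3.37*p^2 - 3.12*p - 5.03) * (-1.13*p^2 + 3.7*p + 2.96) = -3.8081*p^4 + 15.9946*p^3 + 4.1151*p^2 - 27.8462*p - 14.8888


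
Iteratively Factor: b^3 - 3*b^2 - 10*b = (b - 5)*(b^2 + 2*b) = b*(b - 5)*(b + 2)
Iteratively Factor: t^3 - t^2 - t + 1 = (t + 1)*(t^2 - 2*t + 1) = (t - 1)*(t + 1)*(t - 1)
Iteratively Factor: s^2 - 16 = (s - 4)*(s + 4)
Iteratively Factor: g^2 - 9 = (g + 3)*(g - 3)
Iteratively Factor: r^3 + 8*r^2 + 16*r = (r)*(r^2 + 8*r + 16) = r*(r + 4)*(r + 4)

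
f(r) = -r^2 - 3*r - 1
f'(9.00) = -21.00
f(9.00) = -109.00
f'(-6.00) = 9.00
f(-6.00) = -19.00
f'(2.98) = -8.96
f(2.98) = -18.82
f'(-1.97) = 0.94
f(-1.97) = 1.03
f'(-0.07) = -2.86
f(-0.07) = -0.79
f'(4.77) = -12.54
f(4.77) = -38.06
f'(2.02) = -7.04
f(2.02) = -11.14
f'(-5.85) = 8.70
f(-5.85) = -17.67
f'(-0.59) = -1.82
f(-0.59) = 0.42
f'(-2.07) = 1.14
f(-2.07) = 0.93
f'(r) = -2*r - 3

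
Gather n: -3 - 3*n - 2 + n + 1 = -2*n - 4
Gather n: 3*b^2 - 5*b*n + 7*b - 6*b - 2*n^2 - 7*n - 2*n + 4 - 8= 3*b^2 + b - 2*n^2 + n*(-5*b - 9) - 4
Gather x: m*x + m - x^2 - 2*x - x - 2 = m - x^2 + x*(m - 3) - 2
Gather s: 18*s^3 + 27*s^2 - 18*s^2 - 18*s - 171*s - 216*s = 18*s^3 + 9*s^2 - 405*s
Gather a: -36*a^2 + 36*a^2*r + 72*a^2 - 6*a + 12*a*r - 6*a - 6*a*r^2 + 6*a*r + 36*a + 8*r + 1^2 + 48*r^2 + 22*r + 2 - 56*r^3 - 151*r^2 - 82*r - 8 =a^2*(36*r + 36) + a*(-6*r^2 + 18*r + 24) - 56*r^3 - 103*r^2 - 52*r - 5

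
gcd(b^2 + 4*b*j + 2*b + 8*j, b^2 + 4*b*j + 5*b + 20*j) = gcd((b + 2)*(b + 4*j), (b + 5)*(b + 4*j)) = b + 4*j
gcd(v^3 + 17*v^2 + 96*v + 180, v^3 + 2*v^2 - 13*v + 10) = v + 5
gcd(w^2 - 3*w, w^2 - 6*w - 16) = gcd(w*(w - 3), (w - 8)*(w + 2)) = 1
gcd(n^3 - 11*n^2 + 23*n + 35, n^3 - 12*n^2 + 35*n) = n^2 - 12*n + 35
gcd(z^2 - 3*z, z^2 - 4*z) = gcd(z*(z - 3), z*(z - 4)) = z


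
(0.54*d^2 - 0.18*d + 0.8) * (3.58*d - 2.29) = 1.9332*d^3 - 1.881*d^2 + 3.2762*d - 1.832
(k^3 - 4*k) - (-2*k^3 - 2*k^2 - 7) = 3*k^3 + 2*k^2 - 4*k + 7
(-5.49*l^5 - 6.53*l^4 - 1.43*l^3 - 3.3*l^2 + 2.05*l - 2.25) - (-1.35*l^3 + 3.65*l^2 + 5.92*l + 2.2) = -5.49*l^5 - 6.53*l^4 - 0.0799999999999998*l^3 - 6.95*l^2 - 3.87*l - 4.45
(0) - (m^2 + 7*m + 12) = -m^2 - 7*m - 12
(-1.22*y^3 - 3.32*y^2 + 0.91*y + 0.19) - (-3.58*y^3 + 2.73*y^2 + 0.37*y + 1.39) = 2.36*y^3 - 6.05*y^2 + 0.54*y - 1.2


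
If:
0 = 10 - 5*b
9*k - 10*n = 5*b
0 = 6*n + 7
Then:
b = 2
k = -5/27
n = -7/6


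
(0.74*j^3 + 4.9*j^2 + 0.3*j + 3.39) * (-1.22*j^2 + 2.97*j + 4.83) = -0.9028*j^5 - 3.7802*j^4 + 17.7612*j^3 + 20.4222*j^2 + 11.5173*j + 16.3737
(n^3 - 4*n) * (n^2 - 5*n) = n^5 - 5*n^4 - 4*n^3 + 20*n^2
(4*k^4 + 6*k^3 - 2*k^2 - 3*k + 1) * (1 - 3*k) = -12*k^5 - 14*k^4 + 12*k^3 + 7*k^2 - 6*k + 1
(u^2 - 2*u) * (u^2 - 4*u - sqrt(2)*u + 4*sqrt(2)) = u^4 - 6*u^3 - sqrt(2)*u^3 + 8*u^2 + 6*sqrt(2)*u^2 - 8*sqrt(2)*u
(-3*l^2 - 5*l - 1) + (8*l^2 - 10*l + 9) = 5*l^2 - 15*l + 8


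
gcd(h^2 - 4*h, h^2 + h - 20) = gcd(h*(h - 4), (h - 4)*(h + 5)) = h - 4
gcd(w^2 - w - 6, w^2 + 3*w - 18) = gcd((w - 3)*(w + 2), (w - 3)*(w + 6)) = w - 3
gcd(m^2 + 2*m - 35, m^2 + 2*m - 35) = m^2 + 2*m - 35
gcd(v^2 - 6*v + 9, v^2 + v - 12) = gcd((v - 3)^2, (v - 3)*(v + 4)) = v - 3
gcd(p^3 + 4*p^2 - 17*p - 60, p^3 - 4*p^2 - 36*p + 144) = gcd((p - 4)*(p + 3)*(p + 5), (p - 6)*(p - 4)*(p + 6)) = p - 4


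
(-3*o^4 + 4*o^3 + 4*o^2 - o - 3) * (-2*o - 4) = 6*o^5 + 4*o^4 - 24*o^3 - 14*o^2 + 10*o + 12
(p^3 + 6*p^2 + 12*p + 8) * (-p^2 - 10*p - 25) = -p^5 - 16*p^4 - 97*p^3 - 278*p^2 - 380*p - 200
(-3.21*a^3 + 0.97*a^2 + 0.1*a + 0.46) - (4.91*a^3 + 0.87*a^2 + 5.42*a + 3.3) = -8.12*a^3 + 0.1*a^2 - 5.32*a - 2.84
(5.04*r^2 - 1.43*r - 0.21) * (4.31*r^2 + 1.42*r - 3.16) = 21.7224*r^4 + 0.9935*r^3 - 18.8621*r^2 + 4.2206*r + 0.6636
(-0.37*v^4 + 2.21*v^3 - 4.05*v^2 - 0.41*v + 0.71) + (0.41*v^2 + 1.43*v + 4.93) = -0.37*v^4 + 2.21*v^3 - 3.64*v^2 + 1.02*v + 5.64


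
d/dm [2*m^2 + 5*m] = 4*m + 5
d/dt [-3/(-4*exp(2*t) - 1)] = -24*exp(2*t)/(4*exp(2*t) + 1)^2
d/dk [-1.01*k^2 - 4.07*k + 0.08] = -2.02*k - 4.07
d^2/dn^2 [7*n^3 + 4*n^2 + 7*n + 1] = 42*n + 8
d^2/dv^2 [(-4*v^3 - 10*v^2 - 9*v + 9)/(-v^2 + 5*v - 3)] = 6*(49*v^3 - 99*v^2 + 54*v + 9)/(v^6 - 15*v^5 + 84*v^4 - 215*v^3 + 252*v^2 - 135*v + 27)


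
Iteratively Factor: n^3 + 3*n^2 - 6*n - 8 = (n + 4)*(n^2 - n - 2) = (n + 1)*(n + 4)*(n - 2)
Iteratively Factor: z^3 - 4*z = (z)*(z^2 - 4) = z*(z + 2)*(z - 2)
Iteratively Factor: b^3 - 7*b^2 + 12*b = (b - 4)*(b^2 - 3*b) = (b - 4)*(b - 3)*(b)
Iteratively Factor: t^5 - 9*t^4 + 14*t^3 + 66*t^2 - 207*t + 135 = (t + 3)*(t^4 - 12*t^3 + 50*t^2 - 84*t + 45) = (t - 3)*(t + 3)*(t^3 - 9*t^2 + 23*t - 15) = (t - 5)*(t - 3)*(t + 3)*(t^2 - 4*t + 3) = (t - 5)*(t - 3)^2*(t + 3)*(t - 1)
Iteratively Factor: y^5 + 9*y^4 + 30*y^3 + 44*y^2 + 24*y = (y)*(y^4 + 9*y^3 + 30*y^2 + 44*y + 24) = y*(y + 2)*(y^3 + 7*y^2 + 16*y + 12) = y*(y + 2)^2*(y^2 + 5*y + 6) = y*(y + 2)^3*(y + 3)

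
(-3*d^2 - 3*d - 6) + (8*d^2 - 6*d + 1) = 5*d^2 - 9*d - 5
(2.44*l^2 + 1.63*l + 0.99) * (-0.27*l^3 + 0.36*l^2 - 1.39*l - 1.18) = -0.6588*l^5 + 0.4383*l^4 - 3.0721*l^3 - 4.7885*l^2 - 3.2995*l - 1.1682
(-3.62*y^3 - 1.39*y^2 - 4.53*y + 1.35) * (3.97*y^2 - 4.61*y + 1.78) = -14.3714*y^5 + 11.1699*y^4 - 18.0198*y^3 + 23.7686*y^2 - 14.2869*y + 2.403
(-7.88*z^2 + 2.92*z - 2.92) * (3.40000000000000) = -26.792*z^2 + 9.928*z - 9.928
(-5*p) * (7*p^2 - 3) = -35*p^3 + 15*p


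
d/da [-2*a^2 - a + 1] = -4*a - 1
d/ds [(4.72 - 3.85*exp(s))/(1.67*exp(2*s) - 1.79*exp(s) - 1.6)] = (6.4295*exp(2*s) - 15.7648*exp(s) + 14.6088)*exp(s)/(2.7889*exp(4*s) - 5.9786*exp(3*s) - 2.1399*exp(2*s) + 5.728*exp(s) + 2.56)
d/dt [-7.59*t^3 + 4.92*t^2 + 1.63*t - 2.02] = -22.77*t^2 + 9.84*t + 1.63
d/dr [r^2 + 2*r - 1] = 2*r + 2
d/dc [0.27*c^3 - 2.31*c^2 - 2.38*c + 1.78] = 0.81*c^2 - 4.62*c - 2.38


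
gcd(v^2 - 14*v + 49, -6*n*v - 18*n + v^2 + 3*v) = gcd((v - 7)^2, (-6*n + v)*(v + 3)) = 1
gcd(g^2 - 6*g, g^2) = g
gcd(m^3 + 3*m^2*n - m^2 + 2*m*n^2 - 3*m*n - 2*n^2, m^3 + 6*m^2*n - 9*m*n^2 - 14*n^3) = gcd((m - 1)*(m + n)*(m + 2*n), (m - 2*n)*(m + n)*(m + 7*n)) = m + n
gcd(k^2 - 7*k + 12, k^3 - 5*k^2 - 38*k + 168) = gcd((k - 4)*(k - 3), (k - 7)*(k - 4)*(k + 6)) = k - 4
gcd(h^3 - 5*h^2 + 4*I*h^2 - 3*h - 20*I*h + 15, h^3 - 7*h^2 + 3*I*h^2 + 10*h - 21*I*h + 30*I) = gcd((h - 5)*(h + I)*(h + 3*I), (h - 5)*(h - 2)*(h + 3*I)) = h^2 + h*(-5 + 3*I) - 15*I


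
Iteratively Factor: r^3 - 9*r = (r - 3)*(r^2 + 3*r) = (r - 3)*(r + 3)*(r)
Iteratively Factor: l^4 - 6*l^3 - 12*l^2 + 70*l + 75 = (l + 1)*(l^3 - 7*l^2 - 5*l + 75) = (l - 5)*(l + 1)*(l^2 - 2*l - 15) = (l - 5)*(l + 1)*(l + 3)*(l - 5)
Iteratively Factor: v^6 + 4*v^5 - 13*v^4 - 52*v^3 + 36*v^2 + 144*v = (v)*(v^5 + 4*v^4 - 13*v^3 - 52*v^2 + 36*v + 144) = v*(v - 2)*(v^4 + 6*v^3 - v^2 - 54*v - 72) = v*(v - 2)*(v + 3)*(v^3 + 3*v^2 - 10*v - 24) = v*(v - 3)*(v - 2)*(v + 3)*(v^2 + 6*v + 8) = v*(v - 3)*(v - 2)*(v + 3)*(v + 4)*(v + 2)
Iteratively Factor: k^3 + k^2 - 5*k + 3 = (k - 1)*(k^2 + 2*k - 3) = (k - 1)^2*(k + 3)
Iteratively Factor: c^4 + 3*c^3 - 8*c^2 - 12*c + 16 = (c + 4)*(c^3 - c^2 - 4*c + 4) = (c - 2)*(c + 4)*(c^2 + c - 2) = (c - 2)*(c + 2)*(c + 4)*(c - 1)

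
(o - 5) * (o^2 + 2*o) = o^3 - 3*o^2 - 10*o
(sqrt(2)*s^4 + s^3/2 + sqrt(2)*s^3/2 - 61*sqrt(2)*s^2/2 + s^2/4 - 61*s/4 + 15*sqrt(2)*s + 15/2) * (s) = sqrt(2)*s^5 + s^4/2 + sqrt(2)*s^4/2 - 61*sqrt(2)*s^3/2 + s^3/4 - 61*s^2/4 + 15*sqrt(2)*s^2 + 15*s/2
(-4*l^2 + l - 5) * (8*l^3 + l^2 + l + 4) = -32*l^5 + 4*l^4 - 43*l^3 - 20*l^2 - l - 20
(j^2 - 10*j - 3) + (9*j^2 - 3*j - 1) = 10*j^2 - 13*j - 4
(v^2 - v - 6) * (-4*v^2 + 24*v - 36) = -4*v^4 + 28*v^3 - 36*v^2 - 108*v + 216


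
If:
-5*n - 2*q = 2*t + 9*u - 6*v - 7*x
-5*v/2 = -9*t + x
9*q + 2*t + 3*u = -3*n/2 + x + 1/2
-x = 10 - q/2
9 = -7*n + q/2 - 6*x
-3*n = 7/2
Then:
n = -7/6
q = 71/3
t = -35621/1536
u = -41609/768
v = -64681/768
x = 11/6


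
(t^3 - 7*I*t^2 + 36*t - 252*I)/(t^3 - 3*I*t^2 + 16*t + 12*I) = (t^2 - I*t + 42)/(t^2 + 3*I*t - 2)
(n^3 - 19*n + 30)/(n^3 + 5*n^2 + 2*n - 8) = (n^3 - 19*n + 30)/(n^3 + 5*n^2 + 2*n - 8)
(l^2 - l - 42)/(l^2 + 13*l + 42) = (l - 7)/(l + 7)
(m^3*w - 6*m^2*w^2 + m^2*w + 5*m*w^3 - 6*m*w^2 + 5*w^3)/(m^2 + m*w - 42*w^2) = w*(m^3 - 6*m^2*w + m^2 + 5*m*w^2 - 6*m*w + 5*w^2)/(m^2 + m*w - 42*w^2)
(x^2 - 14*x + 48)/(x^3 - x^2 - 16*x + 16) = (x^2 - 14*x + 48)/(x^3 - x^2 - 16*x + 16)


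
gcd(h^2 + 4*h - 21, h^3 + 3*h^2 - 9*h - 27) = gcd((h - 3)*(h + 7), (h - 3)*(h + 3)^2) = h - 3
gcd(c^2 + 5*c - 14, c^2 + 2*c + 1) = 1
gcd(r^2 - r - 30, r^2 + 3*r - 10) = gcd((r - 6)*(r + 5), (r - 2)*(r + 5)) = r + 5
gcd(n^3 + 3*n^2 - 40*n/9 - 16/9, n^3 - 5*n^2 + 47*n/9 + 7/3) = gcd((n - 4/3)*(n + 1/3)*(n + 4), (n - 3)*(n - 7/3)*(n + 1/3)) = n + 1/3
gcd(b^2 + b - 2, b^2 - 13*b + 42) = 1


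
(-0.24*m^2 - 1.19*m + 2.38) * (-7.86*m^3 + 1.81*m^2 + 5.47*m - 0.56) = 1.8864*m^5 + 8.919*m^4 - 22.1735*m^3 - 2.0671*m^2 + 13.685*m - 1.3328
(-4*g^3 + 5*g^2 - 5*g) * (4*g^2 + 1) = -16*g^5 + 20*g^4 - 24*g^3 + 5*g^2 - 5*g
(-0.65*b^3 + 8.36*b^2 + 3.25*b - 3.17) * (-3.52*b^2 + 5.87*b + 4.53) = 2.288*b^5 - 33.2427*b^4 + 34.6887*b^3 + 68.1067*b^2 - 3.8854*b - 14.3601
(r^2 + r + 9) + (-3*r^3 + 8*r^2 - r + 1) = -3*r^3 + 9*r^2 + 10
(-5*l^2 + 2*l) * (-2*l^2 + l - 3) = 10*l^4 - 9*l^3 + 17*l^2 - 6*l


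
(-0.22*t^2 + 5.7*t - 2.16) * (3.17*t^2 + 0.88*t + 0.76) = -0.6974*t^4 + 17.8754*t^3 - 1.9984*t^2 + 2.4312*t - 1.6416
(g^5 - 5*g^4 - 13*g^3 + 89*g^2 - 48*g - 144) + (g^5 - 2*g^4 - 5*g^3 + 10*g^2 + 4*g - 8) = 2*g^5 - 7*g^4 - 18*g^3 + 99*g^2 - 44*g - 152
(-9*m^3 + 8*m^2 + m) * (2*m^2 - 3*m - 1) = -18*m^5 + 43*m^4 - 13*m^3 - 11*m^2 - m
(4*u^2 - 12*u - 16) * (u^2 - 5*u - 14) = 4*u^4 - 32*u^3 - 12*u^2 + 248*u + 224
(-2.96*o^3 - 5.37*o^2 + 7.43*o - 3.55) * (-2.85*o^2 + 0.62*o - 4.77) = 8.436*o^5 + 13.4693*o^4 - 10.3857*o^3 + 40.339*o^2 - 37.6421*o + 16.9335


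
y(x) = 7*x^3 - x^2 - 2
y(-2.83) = -168.67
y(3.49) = 283.38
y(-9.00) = -5186.00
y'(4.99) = 512.92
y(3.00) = 178.00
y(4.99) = 842.86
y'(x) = 21*x^2 - 2*x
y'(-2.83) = 173.85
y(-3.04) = -207.90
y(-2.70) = -147.07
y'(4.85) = 484.27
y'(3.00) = 183.00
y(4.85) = 773.07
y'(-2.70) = 158.49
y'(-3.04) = 200.15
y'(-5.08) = 552.09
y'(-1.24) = 34.77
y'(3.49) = 248.80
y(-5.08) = -945.48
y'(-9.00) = 1719.00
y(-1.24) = -16.88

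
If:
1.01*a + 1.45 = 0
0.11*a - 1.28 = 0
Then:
No Solution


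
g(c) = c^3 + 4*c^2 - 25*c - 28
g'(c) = 3*c^2 + 8*c - 25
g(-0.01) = -27.75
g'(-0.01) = -25.08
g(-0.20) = -22.85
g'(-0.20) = -26.48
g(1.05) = -48.68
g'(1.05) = -13.29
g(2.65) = -47.55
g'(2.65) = 17.27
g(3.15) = -35.80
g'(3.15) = 29.97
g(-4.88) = 73.04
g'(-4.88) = 7.40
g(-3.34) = 62.86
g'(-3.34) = -18.25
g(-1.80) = 24.13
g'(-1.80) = -29.68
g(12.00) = 1976.00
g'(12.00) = 503.00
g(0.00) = -28.00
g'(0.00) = -25.00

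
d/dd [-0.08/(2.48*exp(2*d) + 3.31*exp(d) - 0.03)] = (0.3968*exp(d) + 0.2648)*exp(d)/(2.48*exp(2*d) + 3.31*exp(d) - 0.03)^2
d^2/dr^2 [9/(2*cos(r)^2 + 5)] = 36*(-4*sin(r)^4 - 8*sin(r)^2 + 7)/(cos(2*r) + 6)^3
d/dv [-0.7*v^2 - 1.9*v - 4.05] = -1.4*v - 1.9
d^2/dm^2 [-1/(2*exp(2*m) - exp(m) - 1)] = (2*(4*exp(m) - 1)^2*exp(m) + (8*exp(m) - 1)*(-2*exp(2*m) + exp(m) + 1))*exp(m)/(-2*exp(2*m) + exp(m) + 1)^3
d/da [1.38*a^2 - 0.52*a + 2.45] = 2.76*a - 0.52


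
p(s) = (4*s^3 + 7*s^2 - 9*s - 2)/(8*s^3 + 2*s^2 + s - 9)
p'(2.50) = 0.00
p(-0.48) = -0.35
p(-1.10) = -0.60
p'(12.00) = 0.00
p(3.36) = 0.62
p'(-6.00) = -0.03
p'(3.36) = -0.01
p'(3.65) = -0.01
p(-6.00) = 0.34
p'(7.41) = -0.01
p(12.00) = 0.55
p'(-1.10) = -0.30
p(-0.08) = 0.14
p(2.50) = 0.62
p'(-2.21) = -0.34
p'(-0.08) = 1.12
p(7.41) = 0.58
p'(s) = (-24*s^2 - 4*s - 1)*(4*s^3 + 7*s^2 - 9*s - 2)/(8*s^3 + 2*s^2 + s - 9)^2 + (12*s^2 + 14*s - 9)/(8*s^3 + 2*s^2 + s - 9)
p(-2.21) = -0.10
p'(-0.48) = 1.14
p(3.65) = 0.62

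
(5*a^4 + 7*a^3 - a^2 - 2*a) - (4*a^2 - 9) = 5*a^4 + 7*a^3 - 5*a^2 - 2*a + 9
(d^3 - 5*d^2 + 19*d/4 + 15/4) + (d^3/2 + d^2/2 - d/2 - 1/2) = 3*d^3/2 - 9*d^2/2 + 17*d/4 + 13/4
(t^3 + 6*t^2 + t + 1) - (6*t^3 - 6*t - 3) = -5*t^3 + 6*t^2 + 7*t + 4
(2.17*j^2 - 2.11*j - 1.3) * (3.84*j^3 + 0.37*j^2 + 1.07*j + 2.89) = 8.3328*j^5 - 7.2995*j^4 - 3.4508*j^3 + 3.5326*j^2 - 7.4889*j - 3.757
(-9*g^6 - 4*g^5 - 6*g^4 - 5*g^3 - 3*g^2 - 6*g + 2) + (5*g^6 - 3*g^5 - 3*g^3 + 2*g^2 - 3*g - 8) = -4*g^6 - 7*g^5 - 6*g^4 - 8*g^3 - g^2 - 9*g - 6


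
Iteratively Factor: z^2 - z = (z)*(z - 1)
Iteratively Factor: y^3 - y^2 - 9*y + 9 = (y - 1)*(y^2 - 9) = (y - 3)*(y - 1)*(y + 3)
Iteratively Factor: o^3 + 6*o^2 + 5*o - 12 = (o + 3)*(o^2 + 3*o - 4) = (o + 3)*(o + 4)*(o - 1)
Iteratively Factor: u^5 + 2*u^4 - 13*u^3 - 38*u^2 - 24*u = (u)*(u^4 + 2*u^3 - 13*u^2 - 38*u - 24) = u*(u - 4)*(u^3 + 6*u^2 + 11*u + 6) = u*(u - 4)*(u + 2)*(u^2 + 4*u + 3) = u*(u - 4)*(u + 1)*(u + 2)*(u + 3)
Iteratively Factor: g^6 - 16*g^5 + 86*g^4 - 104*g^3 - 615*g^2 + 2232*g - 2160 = (g - 4)*(g^5 - 12*g^4 + 38*g^3 + 48*g^2 - 423*g + 540) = (g - 4)*(g + 3)*(g^4 - 15*g^3 + 83*g^2 - 201*g + 180) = (g - 4)^2*(g + 3)*(g^3 - 11*g^2 + 39*g - 45) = (g - 4)^2*(g - 3)*(g + 3)*(g^2 - 8*g + 15) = (g - 5)*(g - 4)^2*(g - 3)*(g + 3)*(g - 3)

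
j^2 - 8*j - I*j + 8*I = (j - 8)*(j - I)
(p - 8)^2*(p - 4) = p^3 - 20*p^2 + 128*p - 256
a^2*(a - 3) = a^3 - 3*a^2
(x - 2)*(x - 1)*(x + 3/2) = x^3 - 3*x^2/2 - 5*x/2 + 3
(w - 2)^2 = w^2 - 4*w + 4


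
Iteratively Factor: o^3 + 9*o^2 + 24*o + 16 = (o + 1)*(o^2 + 8*o + 16) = (o + 1)*(o + 4)*(o + 4)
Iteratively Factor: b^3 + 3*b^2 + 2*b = (b + 1)*(b^2 + 2*b) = b*(b + 1)*(b + 2)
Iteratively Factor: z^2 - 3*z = (z - 3)*(z)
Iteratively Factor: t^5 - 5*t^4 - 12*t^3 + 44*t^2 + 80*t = (t - 4)*(t^4 - t^3 - 16*t^2 - 20*t) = (t - 4)*(t + 2)*(t^3 - 3*t^2 - 10*t) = t*(t - 4)*(t + 2)*(t^2 - 3*t - 10) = t*(t - 4)*(t + 2)^2*(t - 5)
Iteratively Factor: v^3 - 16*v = (v - 4)*(v^2 + 4*v) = v*(v - 4)*(v + 4)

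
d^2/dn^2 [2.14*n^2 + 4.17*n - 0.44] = 4.28000000000000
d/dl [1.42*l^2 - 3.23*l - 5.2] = 2.84*l - 3.23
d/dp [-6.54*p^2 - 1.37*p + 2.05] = -13.08*p - 1.37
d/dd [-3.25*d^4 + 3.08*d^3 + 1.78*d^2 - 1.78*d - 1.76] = -13.0*d^3 + 9.24*d^2 + 3.56*d - 1.78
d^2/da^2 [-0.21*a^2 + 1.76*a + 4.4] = -0.420000000000000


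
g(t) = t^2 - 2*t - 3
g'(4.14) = 6.28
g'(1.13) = 0.26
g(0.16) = -3.29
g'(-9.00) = -20.00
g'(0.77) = -0.46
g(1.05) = -4.00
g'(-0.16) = -2.32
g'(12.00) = 22.00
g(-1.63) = 2.92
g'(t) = 2*t - 2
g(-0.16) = -2.65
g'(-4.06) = -10.12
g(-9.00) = 96.00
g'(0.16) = -1.68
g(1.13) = -3.98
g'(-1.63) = -5.26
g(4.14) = 5.86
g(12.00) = 117.00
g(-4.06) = 21.60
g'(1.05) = 0.10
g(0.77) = -3.95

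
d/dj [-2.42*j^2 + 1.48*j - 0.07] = 1.48 - 4.84*j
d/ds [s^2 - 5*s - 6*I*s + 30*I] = 2*s - 5 - 6*I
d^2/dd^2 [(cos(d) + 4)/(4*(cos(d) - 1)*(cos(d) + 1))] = -(23*cos(d) + 32*cos(2*d) + cos(3*d) + 64)/(4*(cos(2*d) - 1)^2)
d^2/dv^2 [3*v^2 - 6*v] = 6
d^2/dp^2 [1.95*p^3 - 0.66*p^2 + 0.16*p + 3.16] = 11.7*p - 1.32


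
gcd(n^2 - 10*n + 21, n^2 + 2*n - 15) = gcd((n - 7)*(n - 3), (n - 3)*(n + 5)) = n - 3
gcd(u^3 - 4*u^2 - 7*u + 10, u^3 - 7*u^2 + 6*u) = u - 1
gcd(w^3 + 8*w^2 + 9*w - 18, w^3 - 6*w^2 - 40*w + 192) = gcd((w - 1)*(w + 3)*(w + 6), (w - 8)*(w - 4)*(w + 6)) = w + 6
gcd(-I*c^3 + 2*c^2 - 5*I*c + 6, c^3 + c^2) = 1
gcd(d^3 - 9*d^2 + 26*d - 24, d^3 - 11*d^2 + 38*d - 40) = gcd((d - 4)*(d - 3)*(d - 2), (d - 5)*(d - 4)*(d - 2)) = d^2 - 6*d + 8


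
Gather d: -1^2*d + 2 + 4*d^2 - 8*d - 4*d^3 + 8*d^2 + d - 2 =-4*d^3 + 12*d^2 - 8*d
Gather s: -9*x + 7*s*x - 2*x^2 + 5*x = 7*s*x - 2*x^2 - 4*x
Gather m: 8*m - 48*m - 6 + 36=30 - 40*m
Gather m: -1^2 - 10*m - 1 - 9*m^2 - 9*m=-9*m^2 - 19*m - 2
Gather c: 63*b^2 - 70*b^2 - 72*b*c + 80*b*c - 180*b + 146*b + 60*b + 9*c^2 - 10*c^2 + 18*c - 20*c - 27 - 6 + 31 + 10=-7*b^2 + 26*b - c^2 + c*(8*b - 2) + 8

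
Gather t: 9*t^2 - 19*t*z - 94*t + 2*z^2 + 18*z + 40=9*t^2 + t*(-19*z - 94) + 2*z^2 + 18*z + 40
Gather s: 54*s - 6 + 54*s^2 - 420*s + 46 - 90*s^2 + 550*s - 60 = -36*s^2 + 184*s - 20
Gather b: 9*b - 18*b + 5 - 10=-9*b - 5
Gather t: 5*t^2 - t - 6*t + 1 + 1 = 5*t^2 - 7*t + 2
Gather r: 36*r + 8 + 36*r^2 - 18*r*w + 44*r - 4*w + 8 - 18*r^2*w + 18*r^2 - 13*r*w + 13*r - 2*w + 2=r^2*(54 - 18*w) + r*(93 - 31*w) - 6*w + 18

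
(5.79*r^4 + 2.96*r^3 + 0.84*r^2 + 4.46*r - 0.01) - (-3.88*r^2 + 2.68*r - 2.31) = 5.79*r^4 + 2.96*r^3 + 4.72*r^2 + 1.78*r + 2.3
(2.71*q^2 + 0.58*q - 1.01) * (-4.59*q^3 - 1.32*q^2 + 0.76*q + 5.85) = -12.4389*q^5 - 6.2394*q^4 + 5.9299*q^3 + 17.6275*q^2 + 2.6254*q - 5.9085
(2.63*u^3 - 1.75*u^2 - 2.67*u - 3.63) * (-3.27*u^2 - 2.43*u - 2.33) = -8.6001*u^5 - 0.6684*u^4 + 6.8555*u^3 + 22.4357*u^2 + 15.042*u + 8.4579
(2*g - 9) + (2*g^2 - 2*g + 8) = 2*g^2 - 1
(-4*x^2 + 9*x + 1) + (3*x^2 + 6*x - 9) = -x^2 + 15*x - 8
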